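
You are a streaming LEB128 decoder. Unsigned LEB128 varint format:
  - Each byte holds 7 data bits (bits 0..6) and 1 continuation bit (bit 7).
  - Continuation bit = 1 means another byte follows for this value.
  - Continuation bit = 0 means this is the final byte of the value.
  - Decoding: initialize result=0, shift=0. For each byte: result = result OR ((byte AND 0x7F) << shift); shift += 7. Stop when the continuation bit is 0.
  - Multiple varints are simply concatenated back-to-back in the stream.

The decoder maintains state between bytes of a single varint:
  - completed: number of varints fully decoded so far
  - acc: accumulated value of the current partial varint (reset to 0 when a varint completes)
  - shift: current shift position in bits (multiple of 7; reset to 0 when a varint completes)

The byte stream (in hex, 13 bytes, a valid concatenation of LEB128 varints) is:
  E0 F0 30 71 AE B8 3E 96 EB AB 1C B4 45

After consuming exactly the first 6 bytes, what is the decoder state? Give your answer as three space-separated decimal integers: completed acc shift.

Answer: 2 7214 14

Derivation:
byte[0]=0xE0 cont=1 payload=0x60: acc |= 96<<0 -> completed=0 acc=96 shift=7
byte[1]=0xF0 cont=1 payload=0x70: acc |= 112<<7 -> completed=0 acc=14432 shift=14
byte[2]=0x30 cont=0 payload=0x30: varint #1 complete (value=800864); reset -> completed=1 acc=0 shift=0
byte[3]=0x71 cont=0 payload=0x71: varint #2 complete (value=113); reset -> completed=2 acc=0 shift=0
byte[4]=0xAE cont=1 payload=0x2E: acc |= 46<<0 -> completed=2 acc=46 shift=7
byte[5]=0xB8 cont=1 payload=0x38: acc |= 56<<7 -> completed=2 acc=7214 shift=14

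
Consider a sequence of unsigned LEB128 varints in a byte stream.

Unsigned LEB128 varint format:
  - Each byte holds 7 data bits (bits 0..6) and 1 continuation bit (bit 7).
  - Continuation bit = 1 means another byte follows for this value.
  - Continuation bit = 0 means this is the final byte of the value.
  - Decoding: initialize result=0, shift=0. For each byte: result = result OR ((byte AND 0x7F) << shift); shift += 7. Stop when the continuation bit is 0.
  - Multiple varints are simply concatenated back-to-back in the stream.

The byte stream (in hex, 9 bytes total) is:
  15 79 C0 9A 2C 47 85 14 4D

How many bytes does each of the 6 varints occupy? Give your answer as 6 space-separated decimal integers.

Answer: 1 1 3 1 2 1

Derivation:
  byte[0]=0x15 cont=0 payload=0x15=21: acc |= 21<<0 -> acc=21 shift=7 [end]
Varint 1: bytes[0:1] = 15 -> value 21 (1 byte(s))
  byte[1]=0x79 cont=0 payload=0x79=121: acc |= 121<<0 -> acc=121 shift=7 [end]
Varint 2: bytes[1:2] = 79 -> value 121 (1 byte(s))
  byte[2]=0xC0 cont=1 payload=0x40=64: acc |= 64<<0 -> acc=64 shift=7
  byte[3]=0x9A cont=1 payload=0x1A=26: acc |= 26<<7 -> acc=3392 shift=14
  byte[4]=0x2C cont=0 payload=0x2C=44: acc |= 44<<14 -> acc=724288 shift=21 [end]
Varint 3: bytes[2:5] = C0 9A 2C -> value 724288 (3 byte(s))
  byte[5]=0x47 cont=0 payload=0x47=71: acc |= 71<<0 -> acc=71 shift=7 [end]
Varint 4: bytes[5:6] = 47 -> value 71 (1 byte(s))
  byte[6]=0x85 cont=1 payload=0x05=5: acc |= 5<<0 -> acc=5 shift=7
  byte[7]=0x14 cont=0 payload=0x14=20: acc |= 20<<7 -> acc=2565 shift=14 [end]
Varint 5: bytes[6:8] = 85 14 -> value 2565 (2 byte(s))
  byte[8]=0x4D cont=0 payload=0x4D=77: acc |= 77<<0 -> acc=77 shift=7 [end]
Varint 6: bytes[8:9] = 4D -> value 77 (1 byte(s))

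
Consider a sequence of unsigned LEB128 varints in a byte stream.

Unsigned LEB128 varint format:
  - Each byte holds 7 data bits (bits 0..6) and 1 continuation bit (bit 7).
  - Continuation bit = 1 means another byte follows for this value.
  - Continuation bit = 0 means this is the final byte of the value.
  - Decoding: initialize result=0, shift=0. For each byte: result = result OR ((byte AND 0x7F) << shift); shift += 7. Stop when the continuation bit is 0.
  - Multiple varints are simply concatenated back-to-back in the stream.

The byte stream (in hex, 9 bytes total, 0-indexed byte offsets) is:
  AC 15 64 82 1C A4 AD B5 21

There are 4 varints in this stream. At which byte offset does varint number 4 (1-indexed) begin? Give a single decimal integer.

  byte[0]=0xAC cont=1 payload=0x2C=44: acc |= 44<<0 -> acc=44 shift=7
  byte[1]=0x15 cont=0 payload=0x15=21: acc |= 21<<7 -> acc=2732 shift=14 [end]
Varint 1: bytes[0:2] = AC 15 -> value 2732 (2 byte(s))
  byte[2]=0x64 cont=0 payload=0x64=100: acc |= 100<<0 -> acc=100 shift=7 [end]
Varint 2: bytes[2:3] = 64 -> value 100 (1 byte(s))
  byte[3]=0x82 cont=1 payload=0x02=2: acc |= 2<<0 -> acc=2 shift=7
  byte[4]=0x1C cont=0 payload=0x1C=28: acc |= 28<<7 -> acc=3586 shift=14 [end]
Varint 3: bytes[3:5] = 82 1C -> value 3586 (2 byte(s))
  byte[5]=0xA4 cont=1 payload=0x24=36: acc |= 36<<0 -> acc=36 shift=7
  byte[6]=0xAD cont=1 payload=0x2D=45: acc |= 45<<7 -> acc=5796 shift=14
  byte[7]=0xB5 cont=1 payload=0x35=53: acc |= 53<<14 -> acc=874148 shift=21
  byte[8]=0x21 cont=0 payload=0x21=33: acc |= 33<<21 -> acc=70080164 shift=28 [end]
Varint 4: bytes[5:9] = A4 AD B5 21 -> value 70080164 (4 byte(s))

Answer: 5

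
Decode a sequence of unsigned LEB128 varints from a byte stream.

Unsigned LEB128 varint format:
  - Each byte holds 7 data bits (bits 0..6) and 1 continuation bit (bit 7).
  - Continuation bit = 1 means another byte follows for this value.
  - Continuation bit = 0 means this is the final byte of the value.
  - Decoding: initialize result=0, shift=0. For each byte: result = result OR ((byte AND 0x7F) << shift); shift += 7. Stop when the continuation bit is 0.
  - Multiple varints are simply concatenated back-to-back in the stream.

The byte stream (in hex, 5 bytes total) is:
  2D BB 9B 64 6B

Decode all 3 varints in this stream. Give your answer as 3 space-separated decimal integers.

Answer: 45 1641915 107

Derivation:
  byte[0]=0x2D cont=0 payload=0x2D=45: acc |= 45<<0 -> acc=45 shift=7 [end]
Varint 1: bytes[0:1] = 2D -> value 45 (1 byte(s))
  byte[1]=0xBB cont=1 payload=0x3B=59: acc |= 59<<0 -> acc=59 shift=7
  byte[2]=0x9B cont=1 payload=0x1B=27: acc |= 27<<7 -> acc=3515 shift=14
  byte[3]=0x64 cont=0 payload=0x64=100: acc |= 100<<14 -> acc=1641915 shift=21 [end]
Varint 2: bytes[1:4] = BB 9B 64 -> value 1641915 (3 byte(s))
  byte[4]=0x6B cont=0 payload=0x6B=107: acc |= 107<<0 -> acc=107 shift=7 [end]
Varint 3: bytes[4:5] = 6B -> value 107 (1 byte(s))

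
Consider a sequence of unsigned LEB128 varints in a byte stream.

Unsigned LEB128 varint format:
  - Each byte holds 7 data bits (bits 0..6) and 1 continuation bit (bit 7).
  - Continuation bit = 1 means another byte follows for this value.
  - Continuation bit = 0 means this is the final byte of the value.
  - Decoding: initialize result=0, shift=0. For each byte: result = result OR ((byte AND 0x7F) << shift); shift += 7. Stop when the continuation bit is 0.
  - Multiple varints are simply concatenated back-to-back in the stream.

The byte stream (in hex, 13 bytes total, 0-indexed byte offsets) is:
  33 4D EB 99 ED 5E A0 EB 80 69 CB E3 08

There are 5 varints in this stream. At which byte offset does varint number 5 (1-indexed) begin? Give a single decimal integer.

  byte[0]=0x33 cont=0 payload=0x33=51: acc |= 51<<0 -> acc=51 shift=7 [end]
Varint 1: bytes[0:1] = 33 -> value 51 (1 byte(s))
  byte[1]=0x4D cont=0 payload=0x4D=77: acc |= 77<<0 -> acc=77 shift=7 [end]
Varint 2: bytes[1:2] = 4D -> value 77 (1 byte(s))
  byte[2]=0xEB cont=1 payload=0x6B=107: acc |= 107<<0 -> acc=107 shift=7
  byte[3]=0x99 cont=1 payload=0x19=25: acc |= 25<<7 -> acc=3307 shift=14
  byte[4]=0xED cont=1 payload=0x6D=109: acc |= 109<<14 -> acc=1789163 shift=21
  byte[5]=0x5E cont=0 payload=0x5E=94: acc |= 94<<21 -> acc=198921451 shift=28 [end]
Varint 3: bytes[2:6] = EB 99 ED 5E -> value 198921451 (4 byte(s))
  byte[6]=0xA0 cont=1 payload=0x20=32: acc |= 32<<0 -> acc=32 shift=7
  byte[7]=0xEB cont=1 payload=0x6B=107: acc |= 107<<7 -> acc=13728 shift=14
  byte[8]=0x80 cont=1 payload=0x00=0: acc |= 0<<14 -> acc=13728 shift=21
  byte[9]=0x69 cont=0 payload=0x69=105: acc |= 105<<21 -> acc=220214688 shift=28 [end]
Varint 4: bytes[6:10] = A0 EB 80 69 -> value 220214688 (4 byte(s))
  byte[10]=0xCB cont=1 payload=0x4B=75: acc |= 75<<0 -> acc=75 shift=7
  byte[11]=0xE3 cont=1 payload=0x63=99: acc |= 99<<7 -> acc=12747 shift=14
  byte[12]=0x08 cont=0 payload=0x08=8: acc |= 8<<14 -> acc=143819 shift=21 [end]
Varint 5: bytes[10:13] = CB E3 08 -> value 143819 (3 byte(s))

Answer: 10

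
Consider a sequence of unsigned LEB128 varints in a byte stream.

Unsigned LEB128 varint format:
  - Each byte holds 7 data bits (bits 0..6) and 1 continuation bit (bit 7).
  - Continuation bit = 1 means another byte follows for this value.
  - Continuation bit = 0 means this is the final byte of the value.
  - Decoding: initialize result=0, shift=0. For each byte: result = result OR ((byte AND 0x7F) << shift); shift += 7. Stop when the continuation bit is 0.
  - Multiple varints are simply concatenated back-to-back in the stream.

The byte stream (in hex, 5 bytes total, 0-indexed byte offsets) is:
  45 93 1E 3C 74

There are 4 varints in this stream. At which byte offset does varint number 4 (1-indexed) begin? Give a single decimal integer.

Answer: 4

Derivation:
  byte[0]=0x45 cont=0 payload=0x45=69: acc |= 69<<0 -> acc=69 shift=7 [end]
Varint 1: bytes[0:1] = 45 -> value 69 (1 byte(s))
  byte[1]=0x93 cont=1 payload=0x13=19: acc |= 19<<0 -> acc=19 shift=7
  byte[2]=0x1E cont=0 payload=0x1E=30: acc |= 30<<7 -> acc=3859 shift=14 [end]
Varint 2: bytes[1:3] = 93 1E -> value 3859 (2 byte(s))
  byte[3]=0x3C cont=0 payload=0x3C=60: acc |= 60<<0 -> acc=60 shift=7 [end]
Varint 3: bytes[3:4] = 3C -> value 60 (1 byte(s))
  byte[4]=0x74 cont=0 payload=0x74=116: acc |= 116<<0 -> acc=116 shift=7 [end]
Varint 4: bytes[4:5] = 74 -> value 116 (1 byte(s))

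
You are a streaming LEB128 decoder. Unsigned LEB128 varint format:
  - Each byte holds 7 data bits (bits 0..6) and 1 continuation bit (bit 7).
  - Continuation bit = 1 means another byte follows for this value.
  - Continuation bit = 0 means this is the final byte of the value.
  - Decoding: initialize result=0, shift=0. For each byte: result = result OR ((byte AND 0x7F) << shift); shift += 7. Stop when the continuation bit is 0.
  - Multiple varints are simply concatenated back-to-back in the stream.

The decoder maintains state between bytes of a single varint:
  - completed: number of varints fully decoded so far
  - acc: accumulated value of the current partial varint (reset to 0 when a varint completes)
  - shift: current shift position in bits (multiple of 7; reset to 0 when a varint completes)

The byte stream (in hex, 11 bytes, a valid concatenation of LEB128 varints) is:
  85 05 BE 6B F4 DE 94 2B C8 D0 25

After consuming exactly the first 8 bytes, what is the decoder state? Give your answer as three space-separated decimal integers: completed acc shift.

byte[0]=0x85 cont=1 payload=0x05: acc |= 5<<0 -> completed=0 acc=5 shift=7
byte[1]=0x05 cont=0 payload=0x05: varint #1 complete (value=645); reset -> completed=1 acc=0 shift=0
byte[2]=0xBE cont=1 payload=0x3E: acc |= 62<<0 -> completed=1 acc=62 shift=7
byte[3]=0x6B cont=0 payload=0x6B: varint #2 complete (value=13758); reset -> completed=2 acc=0 shift=0
byte[4]=0xF4 cont=1 payload=0x74: acc |= 116<<0 -> completed=2 acc=116 shift=7
byte[5]=0xDE cont=1 payload=0x5E: acc |= 94<<7 -> completed=2 acc=12148 shift=14
byte[6]=0x94 cont=1 payload=0x14: acc |= 20<<14 -> completed=2 acc=339828 shift=21
byte[7]=0x2B cont=0 payload=0x2B: varint #3 complete (value=90517364); reset -> completed=3 acc=0 shift=0

Answer: 3 0 0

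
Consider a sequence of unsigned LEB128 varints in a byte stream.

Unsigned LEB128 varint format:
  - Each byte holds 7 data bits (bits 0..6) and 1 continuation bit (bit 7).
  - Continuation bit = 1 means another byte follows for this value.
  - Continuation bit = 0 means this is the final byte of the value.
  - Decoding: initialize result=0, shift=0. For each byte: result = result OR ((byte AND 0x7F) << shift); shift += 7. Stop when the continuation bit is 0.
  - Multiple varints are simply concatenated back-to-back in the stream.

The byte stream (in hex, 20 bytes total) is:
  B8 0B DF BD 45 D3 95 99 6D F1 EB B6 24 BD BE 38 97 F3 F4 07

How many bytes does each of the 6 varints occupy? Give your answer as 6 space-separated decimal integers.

  byte[0]=0xB8 cont=1 payload=0x38=56: acc |= 56<<0 -> acc=56 shift=7
  byte[1]=0x0B cont=0 payload=0x0B=11: acc |= 11<<7 -> acc=1464 shift=14 [end]
Varint 1: bytes[0:2] = B8 0B -> value 1464 (2 byte(s))
  byte[2]=0xDF cont=1 payload=0x5F=95: acc |= 95<<0 -> acc=95 shift=7
  byte[3]=0xBD cont=1 payload=0x3D=61: acc |= 61<<7 -> acc=7903 shift=14
  byte[4]=0x45 cont=0 payload=0x45=69: acc |= 69<<14 -> acc=1138399 shift=21 [end]
Varint 2: bytes[2:5] = DF BD 45 -> value 1138399 (3 byte(s))
  byte[5]=0xD3 cont=1 payload=0x53=83: acc |= 83<<0 -> acc=83 shift=7
  byte[6]=0x95 cont=1 payload=0x15=21: acc |= 21<<7 -> acc=2771 shift=14
  byte[7]=0x99 cont=1 payload=0x19=25: acc |= 25<<14 -> acc=412371 shift=21
  byte[8]=0x6D cont=0 payload=0x6D=109: acc |= 109<<21 -> acc=229001939 shift=28 [end]
Varint 3: bytes[5:9] = D3 95 99 6D -> value 229001939 (4 byte(s))
  byte[9]=0xF1 cont=1 payload=0x71=113: acc |= 113<<0 -> acc=113 shift=7
  byte[10]=0xEB cont=1 payload=0x6B=107: acc |= 107<<7 -> acc=13809 shift=14
  byte[11]=0xB6 cont=1 payload=0x36=54: acc |= 54<<14 -> acc=898545 shift=21
  byte[12]=0x24 cont=0 payload=0x24=36: acc |= 36<<21 -> acc=76396017 shift=28 [end]
Varint 4: bytes[9:13] = F1 EB B6 24 -> value 76396017 (4 byte(s))
  byte[13]=0xBD cont=1 payload=0x3D=61: acc |= 61<<0 -> acc=61 shift=7
  byte[14]=0xBE cont=1 payload=0x3E=62: acc |= 62<<7 -> acc=7997 shift=14
  byte[15]=0x38 cont=0 payload=0x38=56: acc |= 56<<14 -> acc=925501 shift=21 [end]
Varint 5: bytes[13:16] = BD BE 38 -> value 925501 (3 byte(s))
  byte[16]=0x97 cont=1 payload=0x17=23: acc |= 23<<0 -> acc=23 shift=7
  byte[17]=0xF3 cont=1 payload=0x73=115: acc |= 115<<7 -> acc=14743 shift=14
  byte[18]=0xF4 cont=1 payload=0x74=116: acc |= 116<<14 -> acc=1915287 shift=21
  byte[19]=0x07 cont=0 payload=0x07=7: acc |= 7<<21 -> acc=16595351 shift=28 [end]
Varint 6: bytes[16:20] = 97 F3 F4 07 -> value 16595351 (4 byte(s))

Answer: 2 3 4 4 3 4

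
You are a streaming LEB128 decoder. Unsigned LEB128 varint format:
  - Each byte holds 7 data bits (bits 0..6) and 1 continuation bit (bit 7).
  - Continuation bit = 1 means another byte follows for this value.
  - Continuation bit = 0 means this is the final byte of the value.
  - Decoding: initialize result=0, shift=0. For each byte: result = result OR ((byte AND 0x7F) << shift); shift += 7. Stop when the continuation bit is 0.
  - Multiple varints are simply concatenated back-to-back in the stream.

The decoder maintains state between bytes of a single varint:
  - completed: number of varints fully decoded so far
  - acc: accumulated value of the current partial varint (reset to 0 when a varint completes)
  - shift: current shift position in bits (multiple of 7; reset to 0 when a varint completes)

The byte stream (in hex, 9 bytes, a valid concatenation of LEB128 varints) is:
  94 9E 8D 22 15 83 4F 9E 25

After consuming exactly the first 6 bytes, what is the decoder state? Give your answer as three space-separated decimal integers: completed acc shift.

Answer: 2 3 7

Derivation:
byte[0]=0x94 cont=1 payload=0x14: acc |= 20<<0 -> completed=0 acc=20 shift=7
byte[1]=0x9E cont=1 payload=0x1E: acc |= 30<<7 -> completed=0 acc=3860 shift=14
byte[2]=0x8D cont=1 payload=0x0D: acc |= 13<<14 -> completed=0 acc=216852 shift=21
byte[3]=0x22 cont=0 payload=0x22: varint #1 complete (value=71520020); reset -> completed=1 acc=0 shift=0
byte[4]=0x15 cont=0 payload=0x15: varint #2 complete (value=21); reset -> completed=2 acc=0 shift=0
byte[5]=0x83 cont=1 payload=0x03: acc |= 3<<0 -> completed=2 acc=3 shift=7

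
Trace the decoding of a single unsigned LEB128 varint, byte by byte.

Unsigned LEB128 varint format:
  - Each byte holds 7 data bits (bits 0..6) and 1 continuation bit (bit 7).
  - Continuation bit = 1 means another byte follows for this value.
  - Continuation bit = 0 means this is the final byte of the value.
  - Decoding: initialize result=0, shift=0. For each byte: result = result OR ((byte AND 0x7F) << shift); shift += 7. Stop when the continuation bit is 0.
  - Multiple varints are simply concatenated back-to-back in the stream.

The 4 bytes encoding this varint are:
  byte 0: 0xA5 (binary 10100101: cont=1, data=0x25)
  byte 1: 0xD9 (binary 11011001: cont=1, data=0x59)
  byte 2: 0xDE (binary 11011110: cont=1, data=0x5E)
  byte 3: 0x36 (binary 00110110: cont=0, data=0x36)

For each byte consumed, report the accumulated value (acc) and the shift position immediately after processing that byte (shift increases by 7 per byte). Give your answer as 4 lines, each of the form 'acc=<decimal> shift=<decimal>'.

Answer: acc=37 shift=7
acc=11429 shift=14
acc=1551525 shift=21
acc=114797733 shift=28

Derivation:
byte 0=0xA5: payload=0x25=37, contrib = 37<<0 = 37; acc -> 37, shift -> 7
byte 1=0xD9: payload=0x59=89, contrib = 89<<7 = 11392; acc -> 11429, shift -> 14
byte 2=0xDE: payload=0x5E=94, contrib = 94<<14 = 1540096; acc -> 1551525, shift -> 21
byte 3=0x36: payload=0x36=54, contrib = 54<<21 = 113246208; acc -> 114797733, shift -> 28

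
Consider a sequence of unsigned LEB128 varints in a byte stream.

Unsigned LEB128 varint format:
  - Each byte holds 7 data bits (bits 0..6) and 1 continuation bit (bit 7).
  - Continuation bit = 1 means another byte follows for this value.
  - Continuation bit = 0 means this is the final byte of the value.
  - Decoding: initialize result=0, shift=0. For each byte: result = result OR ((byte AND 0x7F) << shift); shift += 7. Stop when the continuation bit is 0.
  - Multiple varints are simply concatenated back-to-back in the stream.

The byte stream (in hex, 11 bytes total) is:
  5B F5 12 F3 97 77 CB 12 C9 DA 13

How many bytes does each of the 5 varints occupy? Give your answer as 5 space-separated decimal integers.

Answer: 1 2 3 2 3

Derivation:
  byte[0]=0x5B cont=0 payload=0x5B=91: acc |= 91<<0 -> acc=91 shift=7 [end]
Varint 1: bytes[0:1] = 5B -> value 91 (1 byte(s))
  byte[1]=0xF5 cont=1 payload=0x75=117: acc |= 117<<0 -> acc=117 shift=7
  byte[2]=0x12 cont=0 payload=0x12=18: acc |= 18<<7 -> acc=2421 shift=14 [end]
Varint 2: bytes[1:3] = F5 12 -> value 2421 (2 byte(s))
  byte[3]=0xF3 cont=1 payload=0x73=115: acc |= 115<<0 -> acc=115 shift=7
  byte[4]=0x97 cont=1 payload=0x17=23: acc |= 23<<7 -> acc=3059 shift=14
  byte[5]=0x77 cont=0 payload=0x77=119: acc |= 119<<14 -> acc=1952755 shift=21 [end]
Varint 3: bytes[3:6] = F3 97 77 -> value 1952755 (3 byte(s))
  byte[6]=0xCB cont=1 payload=0x4B=75: acc |= 75<<0 -> acc=75 shift=7
  byte[7]=0x12 cont=0 payload=0x12=18: acc |= 18<<7 -> acc=2379 shift=14 [end]
Varint 4: bytes[6:8] = CB 12 -> value 2379 (2 byte(s))
  byte[8]=0xC9 cont=1 payload=0x49=73: acc |= 73<<0 -> acc=73 shift=7
  byte[9]=0xDA cont=1 payload=0x5A=90: acc |= 90<<7 -> acc=11593 shift=14
  byte[10]=0x13 cont=0 payload=0x13=19: acc |= 19<<14 -> acc=322889 shift=21 [end]
Varint 5: bytes[8:11] = C9 DA 13 -> value 322889 (3 byte(s))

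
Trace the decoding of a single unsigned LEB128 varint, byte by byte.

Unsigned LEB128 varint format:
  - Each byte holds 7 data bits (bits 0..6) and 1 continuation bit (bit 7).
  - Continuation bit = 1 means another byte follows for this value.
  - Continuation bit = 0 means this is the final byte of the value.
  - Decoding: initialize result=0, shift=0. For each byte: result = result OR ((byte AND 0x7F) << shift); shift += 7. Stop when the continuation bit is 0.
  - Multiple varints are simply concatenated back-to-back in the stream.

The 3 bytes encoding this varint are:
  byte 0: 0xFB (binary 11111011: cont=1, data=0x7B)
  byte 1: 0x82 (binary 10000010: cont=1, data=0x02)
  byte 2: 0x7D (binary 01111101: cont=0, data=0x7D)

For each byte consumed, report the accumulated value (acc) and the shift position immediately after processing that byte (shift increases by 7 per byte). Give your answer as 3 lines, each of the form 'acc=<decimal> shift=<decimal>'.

byte 0=0xFB: payload=0x7B=123, contrib = 123<<0 = 123; acc -> 123, shift -> 7
byte 1=0x82: payload=0x02=2, contrib = 2<<7 = 256; acc -> 379, shift -> 14
byte 2=0x7D: payload=0x7D=125, contrib = 125<<14 = 2048000; acc -> 2048379, shift -> 21

Answer: acc=123 shift=7
acc=379 shift=14
acc=2048379 shift=21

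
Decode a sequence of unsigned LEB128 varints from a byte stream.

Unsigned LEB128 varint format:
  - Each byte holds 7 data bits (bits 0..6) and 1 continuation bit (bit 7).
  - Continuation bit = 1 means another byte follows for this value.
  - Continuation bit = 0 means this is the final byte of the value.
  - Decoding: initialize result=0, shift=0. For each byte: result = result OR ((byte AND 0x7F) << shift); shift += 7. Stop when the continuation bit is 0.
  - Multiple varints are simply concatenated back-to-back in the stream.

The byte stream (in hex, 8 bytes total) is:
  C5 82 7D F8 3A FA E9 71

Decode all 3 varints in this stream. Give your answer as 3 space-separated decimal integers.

  byte[0]=0xC5 cont=1 payload=0x45=69: acc |= 69<<0 -> acc=69 shift=7
  byte[1]=0x82 cont=1 payload=0x02=2: acc |= 2<<7 -> acc=325 shift=14
  byte[2]=0x7D cont=0 payload=0x7D=125: acc |= 125<<14 -> acc=2048325 shift=21 [end]
Varint 1: bytes[0:3] = C5 82 7D -> value 2048325 (3 byte(s))
  byte[3]=0xF8 cont=1 payload=0x78=120: acc |= 120<<0 -> acc=120 shift=7
  byte[4]=0x3A cont=0 payload=0x3A=58: acc |= 58<<7 -> acc=7544 shift=14 [end]
Varint 2: bytes[3:5] = F8 3A -> value 7544 (2 byte(s))
  byte[5]=0xFA cont=1 payload=0x7A=122: acc |= 122<<0 -> acc=122 shift=7
  byte[6]=0xE9 cont=1 payload=0x69=105: acc |= 105<<7 -> acc=13562 shift=14
  byte[7]=0x71 cont=0 payload=0x71=113: acc |= 113<<14 -> acc=1864954 shift=21 [end]
Varint 3: bytes[5:8] = FA E9 71 -> value 1864954 (3 byte(s))

Answer: 2048325 7544 1864954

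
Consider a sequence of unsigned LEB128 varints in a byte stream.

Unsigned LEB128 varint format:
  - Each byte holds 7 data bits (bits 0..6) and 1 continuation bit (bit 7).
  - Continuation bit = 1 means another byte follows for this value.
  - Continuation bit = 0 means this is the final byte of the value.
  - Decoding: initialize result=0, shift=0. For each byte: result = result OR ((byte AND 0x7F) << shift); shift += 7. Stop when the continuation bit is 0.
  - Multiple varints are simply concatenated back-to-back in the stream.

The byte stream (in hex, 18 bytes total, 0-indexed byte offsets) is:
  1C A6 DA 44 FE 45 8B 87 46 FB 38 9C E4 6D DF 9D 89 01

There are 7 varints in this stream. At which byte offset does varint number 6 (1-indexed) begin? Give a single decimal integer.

  byte[0]=0x1C cont=0 payload=0x1C=28: acc |= 28<<0 -> acc=28 shift=7 [end]
Varint 1: bytes[0:1] = 1C -> value 28 (1 byte(s))
  byte[1]=0xA6 cont=1 payload=0x26=38: acc |= 38<<0 -> acc=38 shift=7
  byte[2]=0xDA cont=1 payload=0x5A=90: acc |= 90<<7 -> acc=11558 shift=14
  byte[3]=0x44 cont=0 payload=0x44=68: acc |= 68<<14 -> acc=1125670 shift=21 [end]
Varint 2: bytes[1:4] = A6 DA 44 -> value 1125670 (3 byte(s))
  byte[4]=0xFE cont=1 payload=0x7E=126: acc |= 126<<0 -> acc=126 shift=7
  byte[5]=0x45 cont=0 payload=0x45=69: acc |= 69<<7 -> acc=8958 shift=14 [end]
Varint 3: bytes[4:6] = FE 45 -> value 8958 (2 byte(s))
  byte[6]=0x8B cont=1 payload=0x0B=11: acc |= 11<<0 -> acc=11 shift=7
  byte[7]=0x87 cont=1 payload=0x07=7: acc |= 7<<7 -> acc=907 shift=14
  byte[8]=0x46 cont=0 payload=0x46=70: acc |= 70<<14 -> acc=1147787 shift=21 [end]
Varint 4: bytes[6:9] = 8B 87 46 -> value 1147787 (3 byte(s))
  byte[9]=0xFB cont=1 payload=0x7B=123: acc |= 123<<0 -> acc=123 shift=7
  byte[10]=0x38 cont=0 payload=0x38=56: acc |= 56<<7 -> acc=7291 shift=14 [end]
Varint 5: bytes[9:11] = FB 38 -> value 7291 (2 byte(s))
  byte[11]=0x9C cont=1 payload=0x1C=28: acc |= 28<<0 -> acc=28 shift=7
  byte[12]=0xE4 cont=1 payload=0x64=100: acc |= 100<<7 -> acc=12828 shift=14
  byte[13]=0x6D cont=0 payload=0x6D=109: acc |= 109<<14 -> acc=1798684 shift=21 [end]
Varint 6: bytes[11:14] = 9C E4 6D -> value 1798684 (3 byte(s))
  byte[14]=0xDF cont=1 payload=0x5F=95: acc |= 95<<0 -> acc=95 shift=7
  byte[15]=0x9D cont=1 payload=0x1D=29: acc |= 29<<7 -> acc=3807 shift=14
  byte[16]=0x89 cont=1 payload=0x09=9: acc |= 9<<14 -> acc=151263 shift=21
  byte[17]=0x01 cont=0 payload=0x01=1: acc |= 1<<21 -> acc=2248415 shift=28 [end]
Varint 7: bytes[14:18] = DF 9D 89 01 -> value 2248415 (4 byte(s))

Answer: 11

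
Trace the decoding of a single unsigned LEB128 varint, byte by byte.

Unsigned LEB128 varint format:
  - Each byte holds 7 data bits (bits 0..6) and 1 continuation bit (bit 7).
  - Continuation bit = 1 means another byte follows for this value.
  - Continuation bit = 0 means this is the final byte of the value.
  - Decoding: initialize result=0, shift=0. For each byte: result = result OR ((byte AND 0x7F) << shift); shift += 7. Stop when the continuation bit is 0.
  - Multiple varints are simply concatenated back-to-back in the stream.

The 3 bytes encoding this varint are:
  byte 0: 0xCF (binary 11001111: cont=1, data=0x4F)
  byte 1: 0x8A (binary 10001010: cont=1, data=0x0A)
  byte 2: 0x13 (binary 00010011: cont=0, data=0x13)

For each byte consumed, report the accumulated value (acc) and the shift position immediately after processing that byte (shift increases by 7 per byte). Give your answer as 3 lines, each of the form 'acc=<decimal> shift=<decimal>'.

Answer: acc=79 shift=7
acc=1359 shift=14
acc=312655 shift=21

Derivation:
byte 0=0xCF: payload=0x4F=79, contrib = 79<<0 = 79; acc -> 79, shift -> 7
byte 1=0x8A: payload=0x0A=10, contrib = 10<<7 = 1280; acc -> 1359, shift -> 14
byte 2=0x13: payload=0x13=19, contrib = 19<<14 = 311296; acc -> 312655, shift -> 21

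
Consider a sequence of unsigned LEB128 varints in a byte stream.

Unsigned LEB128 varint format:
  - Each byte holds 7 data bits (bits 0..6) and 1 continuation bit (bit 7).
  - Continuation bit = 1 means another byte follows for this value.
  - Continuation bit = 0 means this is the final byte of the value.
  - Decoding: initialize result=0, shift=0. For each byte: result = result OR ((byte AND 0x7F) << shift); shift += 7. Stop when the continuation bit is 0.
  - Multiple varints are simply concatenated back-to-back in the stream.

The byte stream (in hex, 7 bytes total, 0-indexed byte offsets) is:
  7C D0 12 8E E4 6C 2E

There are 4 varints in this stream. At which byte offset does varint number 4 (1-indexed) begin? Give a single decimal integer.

Answer: 6

Derivation:
  byte[0]=0x7C cont=0 payload=0x7C=124: acc |= 124<<0 -> acc=124 shift=7 [end]
Varint 1: bytes[0:1] = 7C -> value 124 (1 byte(s))
  byte[1]=0xD0 cont=1 payload=0x50=80: acc |= 80<<0 -> acc=80 shift=7
  byte[2]=0x12 cont=0 payload=0x12=18: acc |= 18<<7 -> acc=2384 shift=14 [end]
Varint 2: bytes[1:3] = D0 12 -> value 2384 (2 byte(s))
  byte[3]=0x8E cont=1 payload=0x0E=14: acc |= 14<<0 -> acc=14 shift=7
  byte[4]=0xE4 cont=1 payload=0x64=100: acc |= 100<<7 -> acc=12814 shift=14
  byte[5]=0x6C cont=0 payload=0x6C=108: acc |= 108<<14 -> acc=1782286 shift=21 [end]
Varint 3: bytes[3:6] = 8E E4 6C -> value 1782286 (3 byte(s))
  byte[6]=0x2E cont=0 payload=0x2E=46: acc |= 46<<0 -> acc=46 shift=7 [end]
Varint 4: bytes[6:7] = 2E -> value 46 (1 byte(s))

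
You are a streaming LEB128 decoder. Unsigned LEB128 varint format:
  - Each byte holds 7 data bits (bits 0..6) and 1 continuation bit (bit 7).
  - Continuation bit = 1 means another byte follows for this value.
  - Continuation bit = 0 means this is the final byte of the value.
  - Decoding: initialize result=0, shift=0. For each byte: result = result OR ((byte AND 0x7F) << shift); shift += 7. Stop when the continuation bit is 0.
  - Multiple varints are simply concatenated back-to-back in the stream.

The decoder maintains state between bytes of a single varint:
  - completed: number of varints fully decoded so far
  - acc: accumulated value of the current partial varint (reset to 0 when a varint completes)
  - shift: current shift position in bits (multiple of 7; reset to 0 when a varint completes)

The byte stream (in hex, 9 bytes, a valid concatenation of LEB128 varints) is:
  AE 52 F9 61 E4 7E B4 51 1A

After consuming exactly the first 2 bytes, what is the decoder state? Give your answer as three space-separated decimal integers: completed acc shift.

byte[0]=0xAE cont=1 payload=0x2E: acc |= 46<<0 -> completed=0 acc=46 shift=7
byte[1]=0x52 cont=0 payload=0x52: varint #1 complete (value=10542); reset -> completed=1 acc=0 shift=0

Answer: 1 0 0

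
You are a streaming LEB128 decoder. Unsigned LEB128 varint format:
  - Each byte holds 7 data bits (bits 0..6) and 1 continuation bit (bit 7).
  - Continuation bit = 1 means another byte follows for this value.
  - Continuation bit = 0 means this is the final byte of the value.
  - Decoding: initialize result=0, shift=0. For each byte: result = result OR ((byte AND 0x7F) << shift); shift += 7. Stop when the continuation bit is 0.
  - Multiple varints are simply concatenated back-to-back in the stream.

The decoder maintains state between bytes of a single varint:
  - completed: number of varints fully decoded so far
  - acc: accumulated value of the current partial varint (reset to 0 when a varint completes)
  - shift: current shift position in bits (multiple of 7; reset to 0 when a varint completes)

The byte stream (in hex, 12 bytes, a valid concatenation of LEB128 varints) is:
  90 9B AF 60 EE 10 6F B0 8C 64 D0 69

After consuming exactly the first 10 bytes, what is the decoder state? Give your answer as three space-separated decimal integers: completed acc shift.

Answer: 4 0 0

Derivation:
byte[0]=0x90 cont=1 payload=0x10: acc |= 16<<0 -> completed=0 acc=16 shift=7
byte[1]=0x9B cont=1 payload=0x1B: acc |= 27<<7 -> completed=0 acc=3472 shift=14
byte[2]=0xAF cont=1 payload=0x2F: acc |= 47<<14 -> completed=0 acc=773520 shift=21
byte[3]=0x60 cont=0 payload=0x60: varint #1 complete (value=202100112); reset -> completed=1 acc=0 shift=0
byte[4]=0xEE cont=1 payload=0x6E: acc |= 110<<0 -> completed=1 acc=110 shift=7
byte[5]=0x10 cont=0 payload=0x10: varint #2 complete (value=2158); reset -> completed=2 acc=0 shift=0
byte[6]=0x6F cont=0 payload=0x6F: varint #3 complete (value=111); reset -> completed=3 acc=0 shift=0
byte[7]=0xB0 cont=1 payload=0x30: acc |= 48<<0 -> completed=3 acc=48 shift=7
byte[8]=0x8C cont=1 payload=0x0C: acc |= 12<<7 -> completed=3 acc=1584 shift=14
byte[9]=0x64 cont=0 payload=0x64: varint #4 complete (value=1639984); reset -> completed=4 acc=0 shift=0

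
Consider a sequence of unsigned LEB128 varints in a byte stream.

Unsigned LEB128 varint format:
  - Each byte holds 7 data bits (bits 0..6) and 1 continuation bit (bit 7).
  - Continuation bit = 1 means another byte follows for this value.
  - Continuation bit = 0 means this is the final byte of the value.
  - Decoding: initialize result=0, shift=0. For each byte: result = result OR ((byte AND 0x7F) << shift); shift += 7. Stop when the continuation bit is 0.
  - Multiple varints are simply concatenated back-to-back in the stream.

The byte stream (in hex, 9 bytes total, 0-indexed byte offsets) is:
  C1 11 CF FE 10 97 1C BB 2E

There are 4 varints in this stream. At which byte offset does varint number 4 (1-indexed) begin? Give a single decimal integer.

  byte[0]=0xC1 cont=1 payload=0x41=65: acc |= 65<<0 -> acc=65 shift=7
  byte[1]=0x11 cont=0 payload=0x11=17: acc |= 17<<7 -> acc=2241 shift=14 [end]
Varint 1: bytes[0:2] = C1 11 -> value 2241 (2 byte(s))
  byte[2]=0xCF cont=1 payload=0x4F=79: acc |= 79<<0 -> acc=79 shift=7
  byte[3]=0xFE cont=1 payload=0x7E=126: acc |= 126<<7 -> acc=16207 shift=14
  byte[4]=0x10 cont=0 payload=0x10=16: acc |= 16<<14 -> acc=278351 shift=21 [end]
Varint 2: bytes[2:5] = CF FE 10 -> value 278351 (3 byte(s))
  byte[5]=0x97 cont=1 payload=0x17=23: acc |= 23<<0 -> acc=23 shift=7
  byte[6]=0x1C cont=0 payload=0x1C=28: acc |= 28<<7 -> acc=3607 shift=14 [end]
Varint 3: bytes[5:7] = 97 1C -> value 3607 (2 byte(s))
  byte[7]=0xBB cont=1 payload=0x3B=59: acc |= 59<<0 -> acc=59 shift=7
  byte[8]=0x2E cont=0 payload=0x2E=46: acc |= 46<<7 -> acc=5947 shift=14 [end]
Varint 4: bytes[7:9] = BB 2E -> value 5947 (2 byte(s))

Answer: 7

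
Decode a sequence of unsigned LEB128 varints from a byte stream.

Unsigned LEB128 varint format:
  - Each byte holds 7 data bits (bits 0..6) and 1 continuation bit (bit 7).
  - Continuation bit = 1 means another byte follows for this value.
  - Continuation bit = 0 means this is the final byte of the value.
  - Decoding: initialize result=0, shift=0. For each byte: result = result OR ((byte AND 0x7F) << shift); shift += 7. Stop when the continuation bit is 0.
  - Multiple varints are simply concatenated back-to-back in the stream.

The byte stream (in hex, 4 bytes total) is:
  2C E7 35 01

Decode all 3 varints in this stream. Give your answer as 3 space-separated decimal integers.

  byte[0]=0x2C cont=0 payload=0x2C=44: acc |= 44<<0 -> acc=44 shift=7 [end]
Varint 1: bytes[0:1] = 2C -> value 44 (1 byte(s))
  byte[1]=0xE7 cont=1 payload=0x67=103: acc |= 103<<0 -> acc=103 shift=7
  byte[2]=0x35 cont=0 payload=0x35=53: acc |= 53<<7 -> acc=6887 shift=14 [end]
Varint 2: bytes[1:3] = E7 35 -> value 6887 (2 byte(s))
  byte[3]=0x01 cont=0 payload=0x01=1: acc |= 1<<0 -> acc=1 shift=7 [end]
Varint 3: bytes[3:4] = 01 -> value 1 (1 byte(s))

Answer: 44 6887 1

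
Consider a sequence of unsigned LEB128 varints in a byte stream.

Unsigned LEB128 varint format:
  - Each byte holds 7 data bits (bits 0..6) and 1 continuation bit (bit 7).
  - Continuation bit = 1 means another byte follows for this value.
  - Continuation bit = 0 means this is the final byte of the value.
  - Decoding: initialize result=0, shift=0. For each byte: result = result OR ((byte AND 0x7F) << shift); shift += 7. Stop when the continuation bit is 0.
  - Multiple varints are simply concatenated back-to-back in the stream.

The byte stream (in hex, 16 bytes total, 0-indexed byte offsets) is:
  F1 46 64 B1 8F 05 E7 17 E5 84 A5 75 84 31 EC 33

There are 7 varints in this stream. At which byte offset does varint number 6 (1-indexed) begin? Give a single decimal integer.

  byte[0]=0xF1 cont=1 payload=0x71=113: acc |= 113<<0 -> acc=113 shift=7
  byte[1]=0x46 cont=0 payload=0x46=70: acc |= 70<<7 -> acc=9073 shift=14 [end]
Varint 1: bytes[0:2] = F1 46 -> value 9073 (2 byte(s))
  byte[2]=0x64 cont=0 payload=0x64=100: acc |= 100<<0 -> acc=100 shift=7 [end]
Varint 2: bytes[2:3] = 64 -> value 100 (1 byte(s))
  byte[3]=0xB1 cont=1 payload=0x31=49: acc |= 49<<0 -> acc=49 shift=7
  byte[4]=0x8F cont=1 payload=0x0F=15: acc |= 15<<7 -> acc=1969 shift=14
  byte[5]=0x05 cont=0 payload=0x05=5: acc |= 5<<14 -> acc=83889 shift=21 [end]
Varint 3: bytes[3:6] = B1 8F 05 -> value 83889 (3 byte(s))
  byte[6]=0xE7 cont=1 payload=0x67=103: acc |= 103<<0 -> acc=103 shift=7
  byte[7]=0x17 cont=0 payload=0x17=23: acc |= 23<<7 -> acc=3047 shift=14 [end]
Varint 4: bytes[6:8] = E7 17 -> value 3047 (2 byte(s))
  byte[8]=0xE5 cont=1 payload=0x65=101: acc |= 101<<0 -> acc=101 shift=7
  byte[9]=0x84 cont=1 payload=0x04=4: acc |= 4<<7 -> acc=613 shift=14
  byte[10]=0xA5 cont=1 payload=0x25=37: acc |= 37<<14 -> acc=606821 shift=21
  byte[11]=0x75 cont=0 payload=0x75=117: acc |= 117<<21 -> acc=245973605 shift=28 [end]
Varint 5: bytes[8:12] = E5 84 A5 75 -> value 245973605 (4 byte(s))
  byte[12]=0x84 cont=1 payload=0x04=4: acc |= 4<<0 -> acc=4 shift=7
  byte[13]=0x31 cont=0 payload=0x31=49: acc |= 49<<7 -> acc=6276 shift=14 [end]
Varint 6: bytes[12:14] = 84 31 -> value 6276 (2 byte(s))
  byte[14]=0xEC cont=1 payload=0x6C=108: acc |= 108<<0 -> acc=108 shift=7
  byte[15]=0x33 cont=0 payload=0x33=51: acc |= 51<<7 -> acc=6636 shift=14 [end]
Varint 7: bytes[14:16] = EC 33 -> value 6636 (2 byte(s))

Answer: 12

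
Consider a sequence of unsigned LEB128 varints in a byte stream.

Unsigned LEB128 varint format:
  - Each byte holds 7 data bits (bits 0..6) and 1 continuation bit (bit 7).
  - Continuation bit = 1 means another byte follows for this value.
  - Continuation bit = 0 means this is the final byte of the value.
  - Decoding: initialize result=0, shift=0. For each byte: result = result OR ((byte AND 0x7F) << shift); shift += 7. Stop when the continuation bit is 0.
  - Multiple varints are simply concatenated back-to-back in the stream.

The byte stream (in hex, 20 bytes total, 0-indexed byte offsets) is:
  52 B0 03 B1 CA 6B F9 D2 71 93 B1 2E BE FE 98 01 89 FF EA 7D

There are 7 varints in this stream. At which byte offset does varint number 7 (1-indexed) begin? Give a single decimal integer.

  byte[0]=0x52 cont=0 payload=0x52=82: acc |= 82<<0 -> acc=82 shift=7 [end]
Varint 1: bytes[0:1] = 52 -> value 82 (1 byte(s))
  byte[1]=0xB0 cont=1 payload=0x30=48: acc |= 48<<0 -> acc=48 shift=7
  byte[2]=0x03 cont=0 payload=0x03=3: acc |= 3<<7 -> acc=432 shift=14 [end]
Varint 2: bytes[1:3] = B0 03 -> value 432 (2 byte(s))
  byte[3]=0xB1 cont=1 payload=0x31=49: acc |= 49<<0 -> acc=49 shift=7
  byte[4]=0xCA cont=1 payload=0x4A=74: acc |= 74<<7 -> acc=9521 shift=14
  byte[5]=0x6B cont=0 payload=0x6B=107: acc |= 107<<14 -> acc=1762609 shift=21 [end]
Varint 3: bytes[3:6] = B1 CA 6B -> value 1762609 (3 byte(s))
  byte[6]=0xF9 cont=1 payload=0x79=121: acc |= 121<<0 -> acc=121 shift=7
  byte[7]=0xD2 cont=1 payload=0x52=82: acc |= 82<<7 -> acc=10617 shift=14
  byte[8]=0x71 cont=0 payload=0x71=113: acc |= 113<<14 -> acc=1862009 shift=21 [end]
Varint 4: bytes[6:9] = F9 D2 71 -> value 1862009 (3 byte(s))
  byte[9]=0x93 cont=1 payload=0x13=19: acc |= 19<<0 -> acc=19 shift=7
  byte[10]=0xB1 cont=1 payload=0x31=49: acc |= 49<<7 -> acc=6291 shift=14
  byte[11]=0x2E cont=0 payload=0x2E=46: acc |= 46<<14 -> acc=759955 shift=21 [end]
Varint 5: bytes[9:12] = 93 B1 2E -> value 759955 (3 byte(s))
  byte[12]=0xBE cont=1 payload=0x3E=62: acc |= 62<<0 -> acc=62 shift=7
  byte[13]=0xFE cont=1 payload=0x7E=126: acc |= 126<<7 -> acc=16190 shift=14
  byte[14]=0x98 cont=1 payload=0x18=24: acc |= 24<<14 -> acc=409406 shift=21
  byte[15]=0x01 cont=0 payload=0x01=1: acc |= 1<<21 -> acc=2506558 shift=28 [end]
Varint 6: bytes[12:16] = BE FE 98 01 -> value 2506558 (4 byte(s))
  byte[16]=0x89 cont=1 payload=0x09=9: acc |= 9<<0 -> acc=9 shift=7
  byte[17]=0xFF cont=1 payload=0x7F=127: acc |= 127<<7 -> acc=16265 shift=14
  byte[18]=0xEA cont=1 payload=0x6A=106: acc |= 106<<14 -> acc=1752969 shift=21
  byte[19]=0x7D cont=0 payload=0x7D=125: acc |= 125<<21 -> acc=263896969 shift=28 [end]
Varint 7: bytes[16:20] = 89 FF EA 7D -> value 263896969 (4 byte(s))

Answer: 16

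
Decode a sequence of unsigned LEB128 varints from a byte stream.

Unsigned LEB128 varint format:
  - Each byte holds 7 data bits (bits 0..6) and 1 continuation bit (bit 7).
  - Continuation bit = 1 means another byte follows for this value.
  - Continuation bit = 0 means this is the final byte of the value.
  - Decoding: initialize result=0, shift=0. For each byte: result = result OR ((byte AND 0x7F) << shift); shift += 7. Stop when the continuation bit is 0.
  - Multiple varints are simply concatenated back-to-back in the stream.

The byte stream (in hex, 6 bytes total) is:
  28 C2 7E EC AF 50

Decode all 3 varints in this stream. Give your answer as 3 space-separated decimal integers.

Answer: 40 16194 1316844

Derivation:
  byte[0]=0x28 cont=0 payload=0x28=40: acc |= 40<<0 -> acc=40 shift=7 [end]
Varint 1: bytes[0:1] = 28 -> value 40 (1 byte(s))
  byte[1]=0xC2 cont=1 payload=0x42=66: acc |= 66<<0 -> acc=66 shift=7
  byte[2]=0x7E cont=0 payload=0x7E=126: acc |= 126<<7 -> acc=16194 shift=14 [end]
Varint 2: bytes[1:3] = C2 7E -> value 16194 (2 byte(s))
  byte[3]=0xEC cont=1 payload=0x6C=108: acc |= 108<<0 -> acc=108 shift=7
  byte[4]=0xAF cont=1 payload=0x2F=47: acc |= 47<<7 -> acc=6124 shift=14
  byte[5]=0x50 cont=0 payload=0x50=80: acc |= 80<<14 -> acc=1316844 shift=21 [end]
Varint 3: bytes[3:6] = EC AF 50 -> value 1316844 (3 byte(s))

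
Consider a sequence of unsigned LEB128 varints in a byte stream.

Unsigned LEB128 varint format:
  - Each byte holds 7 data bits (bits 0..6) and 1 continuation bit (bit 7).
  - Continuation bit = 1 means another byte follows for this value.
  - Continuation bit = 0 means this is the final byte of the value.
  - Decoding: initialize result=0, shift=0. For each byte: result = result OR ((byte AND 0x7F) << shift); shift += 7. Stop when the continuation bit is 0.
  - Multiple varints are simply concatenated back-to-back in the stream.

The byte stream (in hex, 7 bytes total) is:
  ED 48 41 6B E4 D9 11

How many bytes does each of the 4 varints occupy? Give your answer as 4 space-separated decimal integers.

Answer: 2 1 1 3

Derivation:
  byte[0]=0xED cont=1 payload=0x6D=109: acc |= 109<<0 -> acc=109 shift=7
  byte[1]=0x48 cont=0 payload=0x48=72: acc |= 72<<7 -> acc=9325 shift=14 [end]
Varint 1: bytes[0:2] = ED 48 -> value 9325 (2 byte(s))
  byte[2]=0x41 cont=0 payload=0x41=65: acc |= 65<<0 -> acc=65 shift=7 [end]
Varint 2: bytes[2:3] = 41 -> value 65 (1 byte(s))
  byte[3]=0x6B cont=0 payload=0x6B=107: acc |= 107<<0 -> acc=107 shift=7 [end]
Varint 3: bytes[3:4] = 6B -> value 107 (1 byte(s))
  byte[4]=0xE4 cont=1 payload=0x64=100: acc |= 100<<0 -> acc=100 shift=7
  byte[5]=0xD9 cont=1 payload=0x59=89: acc |= 89<<7 -> acc=11492 shift=14
  byte[6]=0x11 cont=0 payload=0x11=17: acc |= 17<<14 -> acc=290020 shift=21 [end]
Varint 4: bytes[4:7] = E4 D9 11 -> value 290020 (3 byte(s))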